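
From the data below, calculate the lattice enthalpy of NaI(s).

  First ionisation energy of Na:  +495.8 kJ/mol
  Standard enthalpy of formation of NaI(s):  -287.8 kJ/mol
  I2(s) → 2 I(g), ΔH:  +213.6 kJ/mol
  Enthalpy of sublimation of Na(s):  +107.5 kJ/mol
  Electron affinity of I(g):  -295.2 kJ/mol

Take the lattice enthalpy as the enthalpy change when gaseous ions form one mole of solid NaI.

ΔHf° = 1·ΔHsub + 1·(ΣIE) + 1/2·D(I2) + 1·EA + U
-287.8 = 1·(+107.5) + 1·(+495.8) + 1/2·(+213.6) + 1·(-295.2) + U
U = -287.8 − (+414.9) = -702.7 kJ/mol

U = -702.7 kJ/mol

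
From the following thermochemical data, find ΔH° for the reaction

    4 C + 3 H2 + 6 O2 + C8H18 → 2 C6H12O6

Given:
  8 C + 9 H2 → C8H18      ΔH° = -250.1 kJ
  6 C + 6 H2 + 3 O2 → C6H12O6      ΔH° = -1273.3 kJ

equation 1 reversed (C8H18 must end up as a reactant): +250.1 kJ
equation 2 × 2 (scale by 2 for the 2 C6H12O6): (2)·(-1273.3) = -2546.6 kJ
ΔH° = (+250.1) + (-2546.6) = -2296.5 kJ

ΔH° = -2296.5 kJ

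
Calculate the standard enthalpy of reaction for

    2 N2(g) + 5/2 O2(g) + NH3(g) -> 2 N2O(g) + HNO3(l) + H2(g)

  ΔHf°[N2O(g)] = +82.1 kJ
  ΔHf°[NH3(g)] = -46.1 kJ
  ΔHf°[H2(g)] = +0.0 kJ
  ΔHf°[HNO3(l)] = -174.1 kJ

ΔH°rxn = 36.2 kJ

ΔH°rxn = Σ nΔHf°(products) − Σ nΔHf°(reactants).
Products: 2·(+82.1) + 1·(-174.1) + 1·(+0.0) = -9.9
Reactants: 2·(+0.0) + 5/2·(+0.0) + 1·(-46.1) = -46.1
ΔH°rxn = (-9.9) − (-46.1) = 36.2 kJ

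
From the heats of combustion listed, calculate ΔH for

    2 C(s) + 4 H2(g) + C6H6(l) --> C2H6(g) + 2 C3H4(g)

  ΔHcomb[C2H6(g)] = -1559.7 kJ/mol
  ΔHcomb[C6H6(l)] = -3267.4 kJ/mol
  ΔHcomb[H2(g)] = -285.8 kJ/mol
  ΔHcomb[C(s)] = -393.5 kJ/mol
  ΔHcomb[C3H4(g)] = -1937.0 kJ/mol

Using ΔH = Σ nΔHc°(reactants) − Σ nΔHc°(products):
= [2·(-393.5) + 4·(-285.8) + 1·(-3267.4)] − [1·(-1559.7) + 2·(-1937.0)]
= 236.1 kJ/mol

ΔH = 236.1 kJ/mol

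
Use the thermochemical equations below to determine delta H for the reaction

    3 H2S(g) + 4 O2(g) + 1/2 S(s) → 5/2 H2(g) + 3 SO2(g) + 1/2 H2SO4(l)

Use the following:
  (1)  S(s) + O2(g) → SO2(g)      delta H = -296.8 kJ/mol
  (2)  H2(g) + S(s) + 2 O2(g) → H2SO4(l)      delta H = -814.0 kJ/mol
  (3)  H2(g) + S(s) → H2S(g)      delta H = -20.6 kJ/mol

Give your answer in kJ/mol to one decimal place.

delta H = -1235.6 kJ/mol

(1) × 3 (scale by 3 for the 3 SO2(g)): (3)·(-296.8) = -890.4 kJ/mol
(2) × 1/2 (scale by 1/2 for the 1/2 H2SO4(l)): (1/2)·(-814.0) = -407.0 kJ/mol
(3) reversed and × 3 (reverse to put H2S(g) on the reactant side; scale by 3 for the 3 H2S(g)): (-3)·(-20.6) = +61.8 kJ/mol
delta H = (3)·(-296.8) + (1/2)·(-814.0) + (-3)·(-20.6) = -1235.6 kJ/mol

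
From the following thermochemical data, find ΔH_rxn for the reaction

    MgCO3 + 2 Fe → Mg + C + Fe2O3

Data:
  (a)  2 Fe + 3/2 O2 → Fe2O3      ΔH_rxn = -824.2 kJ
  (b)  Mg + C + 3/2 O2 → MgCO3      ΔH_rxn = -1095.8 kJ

(a) as written (Fe2O3 already on the product side): -824.2 kJ
(b) reversed (MgCO3 must end up as a reactant): +1095.8 kJ
Since enthalpy is a state function, ΔH_rxn = (-824.2) + (+1095.8) = 271.6 kJ

ΔH_rxn = 271.6 kJ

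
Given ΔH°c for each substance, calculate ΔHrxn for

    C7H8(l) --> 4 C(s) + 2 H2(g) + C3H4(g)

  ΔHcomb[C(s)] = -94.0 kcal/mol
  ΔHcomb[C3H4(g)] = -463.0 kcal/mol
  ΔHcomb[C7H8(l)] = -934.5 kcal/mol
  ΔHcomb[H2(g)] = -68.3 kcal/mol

ΔHrxn = 41.1 kcal/mol

Using ΔH = Σ nΔHc°(reactants) − Σ nΔHc°(products):
= [1·(-934.5)] − [4·(-94.0) + 2·(-68.3) + 1·(-463.0)]
= 41.1 kcal/mol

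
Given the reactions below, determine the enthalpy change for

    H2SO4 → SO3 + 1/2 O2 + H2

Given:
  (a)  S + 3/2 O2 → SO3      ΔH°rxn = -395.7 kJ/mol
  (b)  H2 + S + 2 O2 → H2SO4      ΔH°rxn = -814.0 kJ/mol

(a) as written (SO3 already on the product side): -395.7 kJ/mol
(b) reversed (reverse to put H2SO4 on the reactant side): +814.0 kJ/mol
Summing the manipulated equations, ΔH°rxn = (-395.7) + (+814.0) = 418.3 kJ/mol

ΔH°rxn = 418.3 kJ/mol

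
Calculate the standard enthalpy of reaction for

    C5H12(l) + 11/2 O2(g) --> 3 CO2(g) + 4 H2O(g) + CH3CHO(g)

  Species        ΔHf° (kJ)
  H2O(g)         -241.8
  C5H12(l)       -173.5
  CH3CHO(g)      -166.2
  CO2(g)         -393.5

ΔH_rxn = -2140.4 kJ

Products: 3·(-393.5) + 4·(-241.8) + 1·(-166.2) = -2313.9
Reactants: 1·(-173.5) + 11/2·(+0.0) = -173.5
ΔH_rxn = (-2313.9) − (-173.5) = -2140.4 kJ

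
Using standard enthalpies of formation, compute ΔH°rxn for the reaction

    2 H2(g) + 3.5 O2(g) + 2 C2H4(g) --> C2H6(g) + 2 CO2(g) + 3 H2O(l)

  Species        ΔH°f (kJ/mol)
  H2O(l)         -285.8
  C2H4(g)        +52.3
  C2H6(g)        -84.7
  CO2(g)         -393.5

Products: 1·(-84.7) + 2·(-393.5) + 3·(-285.8) = -1729.1
Reactants: 2·(+0.0) + 7/2·(+0.0) + 2·(+52.3) = +104.6
ΔH°rxn = (-1729.1) − (+104.6) = -1833.7 kJ/mol

ΔH°rxn = -1833.7 kJ/mol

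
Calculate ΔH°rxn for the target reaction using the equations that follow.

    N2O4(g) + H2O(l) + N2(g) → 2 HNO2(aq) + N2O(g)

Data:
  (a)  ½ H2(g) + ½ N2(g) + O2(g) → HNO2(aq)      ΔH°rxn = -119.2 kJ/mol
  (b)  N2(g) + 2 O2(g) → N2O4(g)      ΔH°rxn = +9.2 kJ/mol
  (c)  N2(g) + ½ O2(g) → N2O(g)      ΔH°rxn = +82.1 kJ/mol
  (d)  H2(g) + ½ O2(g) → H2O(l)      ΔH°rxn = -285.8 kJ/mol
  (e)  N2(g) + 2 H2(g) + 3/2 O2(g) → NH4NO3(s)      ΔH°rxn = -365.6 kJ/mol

ΔH°rxn = 120.3 kJ/mol

(a) × 2 (×2 to match 2 HNO2(aq) in the target): (2)·(-119.2) = -238.4 kJ/mol
(b) reversed (N2O4(g) must end up as a reactant): -9.2 kJ/mol
(c) as written (N2O(g) already on the product side): +82.1 kJ/mol
(d) reversed (reverse to put H2O(l) on the reactant side): +285.8 kJ/mol
(e): not needed (NH4NO3(s) appears nowhere else).
Summing the manipulated equations, ΔH°rxn = (2)·(-119.2) + (-1)·(+9.2) + (1)·(+82.1) + (-1)·(-285.8) = 120.3 kJ/mol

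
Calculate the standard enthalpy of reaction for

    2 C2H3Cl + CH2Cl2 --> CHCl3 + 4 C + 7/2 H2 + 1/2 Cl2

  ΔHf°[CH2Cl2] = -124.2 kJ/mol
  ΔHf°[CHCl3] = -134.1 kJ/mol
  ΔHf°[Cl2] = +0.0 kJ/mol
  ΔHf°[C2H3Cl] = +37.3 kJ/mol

ΔH°rxn = Σ nΔHf°(products) − Σ nΔHf°(reactants).
Products: 1·(-134.1) + 4·(+0.0) + 7/2·(+0.0) + 1/2·(+0.0) = -134.1
Reactants: 2·(+37.3) + 1·(-124.2) = -49.6
ΔH°rxn = (-134.1) − (-49.6) = -84.5 kJ/mol

ΔH°rxn = -84.5 kJ/mol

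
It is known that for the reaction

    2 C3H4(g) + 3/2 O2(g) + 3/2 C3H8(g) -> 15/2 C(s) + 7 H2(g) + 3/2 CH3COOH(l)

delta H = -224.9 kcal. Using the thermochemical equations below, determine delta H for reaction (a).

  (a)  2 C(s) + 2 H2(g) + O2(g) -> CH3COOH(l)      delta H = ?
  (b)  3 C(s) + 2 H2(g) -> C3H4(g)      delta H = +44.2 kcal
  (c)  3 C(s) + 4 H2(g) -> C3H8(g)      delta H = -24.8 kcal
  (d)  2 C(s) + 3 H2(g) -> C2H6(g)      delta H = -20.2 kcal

(a) × 3/2: contributes 3/2·x
(b) reversed and × 2: (-2)·(+44.2) = -88.4 kcal
(c) reversed and × 3/2: (-3/2)·(-24.8) = +37.2 kcal
(d): not needed.
-224.9 = (-88.4) + (+37.2) + 3/2·x
x = (-224.9 − (-51.2)) / (3/2) = -115.8 kcal

delta H = -115.8 kcal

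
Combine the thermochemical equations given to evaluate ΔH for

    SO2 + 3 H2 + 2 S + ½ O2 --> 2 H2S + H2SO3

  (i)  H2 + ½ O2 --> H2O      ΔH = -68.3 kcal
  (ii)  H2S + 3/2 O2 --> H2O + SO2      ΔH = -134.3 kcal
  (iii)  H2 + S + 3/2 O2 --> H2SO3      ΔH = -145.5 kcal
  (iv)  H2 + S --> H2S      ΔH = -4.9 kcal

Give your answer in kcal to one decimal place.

ΔH = -84.4 kcal

(i) as written: -68.3 kcal
(ii) reversed: +134.3 kcal
(iii) as written: -145.5 kcal
(iv) as written: -4.9 kcal
By Hess's law, ΔH = (-68.3) + (+134.3) + (-145.5) + (-4.9) = -84.4 kcal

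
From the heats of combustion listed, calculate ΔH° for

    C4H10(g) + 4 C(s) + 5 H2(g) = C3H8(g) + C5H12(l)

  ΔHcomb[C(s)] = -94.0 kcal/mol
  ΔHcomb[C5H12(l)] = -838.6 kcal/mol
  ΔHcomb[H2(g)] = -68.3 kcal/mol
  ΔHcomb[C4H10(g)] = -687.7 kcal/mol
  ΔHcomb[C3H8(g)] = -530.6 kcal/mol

With combustion enthalpies, reactants minus products:
= [1·(-687.7) + 4·(-94.0) + 5·(-68.3)] − [1·(-530.6) + 1·(-838.6)]
= -36.0 kcal/mol

ΔH° = -36.0 kcal/mol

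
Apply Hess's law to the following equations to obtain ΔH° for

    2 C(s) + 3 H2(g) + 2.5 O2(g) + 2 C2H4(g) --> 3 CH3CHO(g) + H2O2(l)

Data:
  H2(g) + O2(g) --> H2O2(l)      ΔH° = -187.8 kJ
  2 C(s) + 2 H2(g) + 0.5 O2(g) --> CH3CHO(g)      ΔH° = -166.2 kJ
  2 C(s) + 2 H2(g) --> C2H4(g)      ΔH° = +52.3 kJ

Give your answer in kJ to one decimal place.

equation 1 as written (H2O2(l) already on the product side): -187.8 kJ
equation 2 × 3 (scale by 3 for the 3 CH3CHO(g)): (3)·(-166.2) = -498.6 kJ
equation 3 reversed and × 2 (reverse to put C2H4(g) on the reactant side; ×2 to match 2 C2H4(g) in the target): (-2)·(+52.3) = -104.6 kJ
Summing the manipulated equations, ΔH° = (-187.8) + (-498.6) + (-104.6) = -791.0 kJ

ΔH° = -791.0 kJ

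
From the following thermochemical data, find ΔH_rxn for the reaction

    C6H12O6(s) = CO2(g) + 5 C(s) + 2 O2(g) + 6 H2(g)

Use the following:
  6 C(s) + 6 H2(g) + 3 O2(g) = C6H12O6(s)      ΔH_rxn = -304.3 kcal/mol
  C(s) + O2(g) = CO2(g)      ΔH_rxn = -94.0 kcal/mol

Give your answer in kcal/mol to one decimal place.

ΔH_rxn = 210.3 kcal/mol

equation 1 reversed: +304.3 kcal/mol
equation 2 as written: -94.0 kcal/mol
Combining the equations, ΔH_rxn = (-1)·(-304.3) + (1)·(-94.0) = 210.3 kcal/mol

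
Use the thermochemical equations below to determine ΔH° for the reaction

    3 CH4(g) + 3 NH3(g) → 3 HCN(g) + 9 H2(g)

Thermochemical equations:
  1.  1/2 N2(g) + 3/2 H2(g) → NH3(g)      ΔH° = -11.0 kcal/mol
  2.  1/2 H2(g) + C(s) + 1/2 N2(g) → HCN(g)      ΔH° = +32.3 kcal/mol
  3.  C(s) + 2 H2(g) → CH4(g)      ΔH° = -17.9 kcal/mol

eq. 1 reversed and × 3 (reverse to put NH3(g) on the reactant side; scale by 3 for the 3 NH3(g)): (-3)·(-11.0) = +33.0 kcal/mol
eq. 2 × 3 (×3 to match 3 HCN(g) in the target): (3)·(+32.3) = +96.9 kcal/mol
eq. 3 reversed and × 3 (CH4(g) must end up as a reactant; scale by 3 for the 3 CH4(g)): (-3)·(-17.9) = +53.7 kcal/mol
Since enthalpy is a state function, ΔH° = (-3)·(-11.0) + (3)·(+32.3) + (-3)·(-17.9) = 183.6 kcal/mol

ΔH° = 183.6 kcal/mol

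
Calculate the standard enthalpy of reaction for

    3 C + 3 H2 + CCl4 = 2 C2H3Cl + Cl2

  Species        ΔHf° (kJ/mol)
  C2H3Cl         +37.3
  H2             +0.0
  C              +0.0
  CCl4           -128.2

ΔH_rxn = 202.8 kJ/mol

ΔH°rxn = Σ nΔHf°(products) − Σ nΔHf°(reactants).
Products: 2·(+37.3) + 1·(+0.0) = +74.6
Reactants: 3·(+0.0) + 3·(+0.0) + 1·(-128.2) = -128.2
ΔH_rxn = (+74.6) − (-128.2) = 202.8 kJ/mol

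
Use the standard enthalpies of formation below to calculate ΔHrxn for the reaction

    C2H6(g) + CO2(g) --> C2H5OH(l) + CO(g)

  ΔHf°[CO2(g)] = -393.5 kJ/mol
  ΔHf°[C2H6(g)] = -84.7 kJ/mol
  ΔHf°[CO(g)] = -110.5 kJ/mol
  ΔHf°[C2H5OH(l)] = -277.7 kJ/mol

ΔH°rxn = Σ nΔHf°(products) − Σ nΔHf°(reactants).
Products: 1·(-277.7) + 1·(-110.5) = -388.2
Reactants: 1·(-84.7) + 1·(-393.5) = -478.2
ΔHrxn = (-388.2) − (-478.2) = 90.0 kJ/mol

ΔHrxn = 90.0 kJ/mol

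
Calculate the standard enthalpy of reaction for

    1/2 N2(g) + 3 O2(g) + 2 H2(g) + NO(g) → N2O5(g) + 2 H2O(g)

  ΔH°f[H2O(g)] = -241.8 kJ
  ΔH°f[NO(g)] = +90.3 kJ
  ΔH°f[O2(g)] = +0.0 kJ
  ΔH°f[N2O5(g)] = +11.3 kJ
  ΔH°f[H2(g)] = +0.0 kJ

ΔHrxn = -562.6 kJ

Products: 1·(+11.3) + 2·(-241.8) = -472.3
Reactants: 1/2·(+0.0) + 3·(+0.0) + 2·(+0.0) + 1·(+90.3) = +90.3
ΔHrxn = (-472.3) − (+90.3) = -562.6 kJ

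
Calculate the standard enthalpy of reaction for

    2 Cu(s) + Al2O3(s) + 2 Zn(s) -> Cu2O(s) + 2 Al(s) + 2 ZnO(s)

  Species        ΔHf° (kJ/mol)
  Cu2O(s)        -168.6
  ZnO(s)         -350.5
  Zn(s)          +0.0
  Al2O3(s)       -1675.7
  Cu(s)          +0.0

ΔH_rxn = 806.1 kJ/mol

ΔH°rxn = Σ nΔHf°(products) − Σ nΔHf°(reactants).
Products: 1·(-168.6) + 2·(+0.0) + 2·(-350.5) = -869.6
Reactants: 2·(+0.0) + 1·(-1675.7) + 2·(+0.0) = -1675.7
ΔH_rxn = (-869.6) − (-1675.7) = 806.1 kJ/mol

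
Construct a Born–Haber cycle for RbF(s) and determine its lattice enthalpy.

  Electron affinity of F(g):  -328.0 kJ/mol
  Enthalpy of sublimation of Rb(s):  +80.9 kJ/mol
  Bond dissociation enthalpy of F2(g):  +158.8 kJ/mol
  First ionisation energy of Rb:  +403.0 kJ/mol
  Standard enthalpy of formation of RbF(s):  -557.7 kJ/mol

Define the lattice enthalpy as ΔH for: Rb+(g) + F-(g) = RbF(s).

ΔHf° = 1·ΔHsub + 1·(ΣIE) + 1/2·D(F2) + 1·EA + U
-557.7 = 1·(+80.9) + 1·(+403.0) + 1/2·(+158.8) + 1·(-328.0) + U
U = -557.7 − (+235.3) = -793.0 kJ/mol

U = -793.0 kJ/mol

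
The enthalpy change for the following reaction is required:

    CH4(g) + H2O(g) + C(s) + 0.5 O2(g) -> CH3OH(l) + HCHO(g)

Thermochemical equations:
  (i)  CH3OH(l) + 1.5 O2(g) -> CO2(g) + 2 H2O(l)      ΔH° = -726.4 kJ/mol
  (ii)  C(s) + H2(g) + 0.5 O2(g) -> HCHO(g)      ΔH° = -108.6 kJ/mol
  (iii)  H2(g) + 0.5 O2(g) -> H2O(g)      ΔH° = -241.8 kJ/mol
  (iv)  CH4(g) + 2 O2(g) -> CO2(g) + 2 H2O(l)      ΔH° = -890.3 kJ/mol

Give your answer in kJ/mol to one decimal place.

(i) reversed (reverse to put CH3OH(l) on the product side): +726.4 kJ/mol
(ii) as written (HCHO(g) already on the product side): -108.6 kJ/mol
(iii) reversed (reverse to put H2O(g) on the reactant side): +241.8 kJ/mol
(iv) as written (CH4(g) already on the reactant side): -890.3 kJ/mol
Combining the equations, ΔH° = (+726.4) + (-108.6) + (+241.8) + (-890.3) = -30.7 kJ/mol

ΔH° = -30.7 kJ/mol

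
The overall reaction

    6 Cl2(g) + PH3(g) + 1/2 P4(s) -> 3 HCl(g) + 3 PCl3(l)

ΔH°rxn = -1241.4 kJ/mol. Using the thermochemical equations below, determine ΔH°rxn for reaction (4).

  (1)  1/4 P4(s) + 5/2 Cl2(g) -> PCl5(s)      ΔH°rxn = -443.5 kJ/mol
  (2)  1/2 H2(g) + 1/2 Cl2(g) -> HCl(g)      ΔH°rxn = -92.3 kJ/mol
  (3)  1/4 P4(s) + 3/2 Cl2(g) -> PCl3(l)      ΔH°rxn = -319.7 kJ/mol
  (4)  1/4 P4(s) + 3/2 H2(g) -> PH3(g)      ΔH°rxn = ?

(1): not needed.
(2) × 3: (3)·(-92.3) = -276.9 kJ/mol
(3) × 3: (3)·(-319.7) = -959.1 kJ/mol
(4) reversed: contributes −x
-1241.4 = (-276.9) + (-959.1) − x
x = (-1241.4 − (-1236.0)) / (-1) = 5.4 kJ/mol

ΔH°rxn = 5.4 kJ/mol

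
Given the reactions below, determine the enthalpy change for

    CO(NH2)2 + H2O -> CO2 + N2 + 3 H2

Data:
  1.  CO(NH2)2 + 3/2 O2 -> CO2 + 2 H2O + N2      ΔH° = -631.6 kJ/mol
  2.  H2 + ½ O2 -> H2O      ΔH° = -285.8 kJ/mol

ΔH° = 225.8 kJ/mol

eq. 1 as written (CO(NH2)2 already on the reactant side): -631.6 kJ/mol
eq. 2 reversed and × 3 (H2 must end up as a product; ×3 to match 3 H2 in the target): (-3)·(-285.8) = +857.4 kJ/mol
Since enthalpy is a state function, ΔH° = (1)·(-631.6) + (-3)·(-285.8) = 225.8 kJ/mol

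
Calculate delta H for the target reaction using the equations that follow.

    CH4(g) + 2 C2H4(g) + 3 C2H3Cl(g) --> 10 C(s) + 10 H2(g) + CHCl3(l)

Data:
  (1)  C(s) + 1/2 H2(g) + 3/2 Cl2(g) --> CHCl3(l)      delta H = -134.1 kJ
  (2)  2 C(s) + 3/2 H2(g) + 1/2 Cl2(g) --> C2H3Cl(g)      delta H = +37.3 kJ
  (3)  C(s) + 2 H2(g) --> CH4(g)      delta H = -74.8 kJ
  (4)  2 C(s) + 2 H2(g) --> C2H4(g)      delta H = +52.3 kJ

(1) as written (CHCl3(l) already on the product side): -134.1 kJ
(2) reversed and × 3 (C2H3Cl(g) must end up as a reactant; ×3 to match 3 C2H3Cl(g) in the target): (-3)·(+37.3) = -111.9 kJ
(3) reversed (CH4(g) must end up as a reactant): +74.8 kJ
(4) reversed and × 2 (C2H4(g) must end up as a reactant; scale by 2 for the 2 C2H4(g)): (-2)·(+52.3) = -104.6 kJ
Summing the manipulated equations, delta H = (-134.1) + (-111.9) + (+74.8) + (-104.6) = -275.8 kJ

delta H = -275.8 kJ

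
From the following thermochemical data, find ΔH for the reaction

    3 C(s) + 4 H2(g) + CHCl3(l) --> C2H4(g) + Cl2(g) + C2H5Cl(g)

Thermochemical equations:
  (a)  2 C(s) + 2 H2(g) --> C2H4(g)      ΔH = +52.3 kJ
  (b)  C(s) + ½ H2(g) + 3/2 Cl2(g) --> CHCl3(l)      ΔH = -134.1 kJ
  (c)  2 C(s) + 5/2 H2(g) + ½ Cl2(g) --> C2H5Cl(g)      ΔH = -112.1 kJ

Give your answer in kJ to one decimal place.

(a) as written: +52.3 kJ
(b) reversed: +134.1 kJ
(c) as written: -112.1 kJ
ΔH = (1)·(+52.3) + (-1)·(-134.1) + (1)·(-112.1) = 74.3 kJ

ΔH = 74.3 kJ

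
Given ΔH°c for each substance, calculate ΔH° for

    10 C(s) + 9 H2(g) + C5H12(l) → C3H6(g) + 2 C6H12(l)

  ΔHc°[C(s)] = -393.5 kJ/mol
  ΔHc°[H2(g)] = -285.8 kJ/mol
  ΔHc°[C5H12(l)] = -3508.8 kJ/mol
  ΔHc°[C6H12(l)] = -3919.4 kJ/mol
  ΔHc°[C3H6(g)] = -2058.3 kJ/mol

ΔH° = -118.9 kJ/mol

Using ΔH = Σ nΔHc°(reactants) − Σ nΔHc°(products):
= [10·(-393.5) + 9·(-285.8) + 1·(-3508.8)] − [1·(-2058.3) + 2·(-3919.4)]
= -118.9 kJ/mol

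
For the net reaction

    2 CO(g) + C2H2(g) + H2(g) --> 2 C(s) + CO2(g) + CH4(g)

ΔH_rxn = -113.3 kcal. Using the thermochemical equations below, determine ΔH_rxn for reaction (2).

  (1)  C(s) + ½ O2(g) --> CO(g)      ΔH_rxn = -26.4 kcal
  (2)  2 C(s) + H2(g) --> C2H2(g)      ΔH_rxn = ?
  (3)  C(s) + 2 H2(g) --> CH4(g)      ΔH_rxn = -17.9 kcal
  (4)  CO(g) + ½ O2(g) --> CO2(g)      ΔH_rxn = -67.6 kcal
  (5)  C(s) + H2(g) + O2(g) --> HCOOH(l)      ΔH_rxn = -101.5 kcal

(1) reversed: +26.4 kcal
(2) reversed (reverse to put C2H2(g) on the reactant side): contributes −x
(3) as written (CH4(g) already on the product side): -17.9 kcal
(4) as written (CO2(g) already on the product side): -67.6 kcal
(5): not needed (HCOOH(l) appears nowhere else).
-113.3 = (+26.4) + (-17.9) + (-67.6) − x
x = (-113.3 − (-59.1)) / (-1) = 54.2 kcal

ΔH_rxn = 54.2 kcal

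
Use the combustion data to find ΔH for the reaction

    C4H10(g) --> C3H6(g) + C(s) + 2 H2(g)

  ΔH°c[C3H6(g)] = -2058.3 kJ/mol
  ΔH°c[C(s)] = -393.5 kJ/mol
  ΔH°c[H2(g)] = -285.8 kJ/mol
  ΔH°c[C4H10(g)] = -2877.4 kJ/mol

With combustion enthalpies, reactants minus products:
= [1·(-2877.4)] − [1·(-2058.3) + 1·(-393.5) + 2·(-285.8)]
= 146.0 kJ/mol

ΔH = 146.0 kJ/mol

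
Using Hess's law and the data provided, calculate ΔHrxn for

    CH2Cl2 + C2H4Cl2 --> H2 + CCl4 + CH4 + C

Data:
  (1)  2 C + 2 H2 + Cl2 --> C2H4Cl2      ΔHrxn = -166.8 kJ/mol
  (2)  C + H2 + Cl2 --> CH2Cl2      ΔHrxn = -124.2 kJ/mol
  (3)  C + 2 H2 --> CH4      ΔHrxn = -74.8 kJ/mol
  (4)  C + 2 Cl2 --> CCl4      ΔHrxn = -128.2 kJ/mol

(1) reversed: +166.8 kJ/mol
(2) reversed: +124.2 kJ/mol
(3) as written: -74.8 kJ/mol
(4) as written: -128.2 kJ/mol
Summing the manipulated equations, ΔHrxn = (-1)·(-166.8) + (-1)·(-124.2) + (1)·(-74.8) + (1)·(-128.2) = 88.0 kJ/mol

ΔHrxn = 88.0 kJ/mol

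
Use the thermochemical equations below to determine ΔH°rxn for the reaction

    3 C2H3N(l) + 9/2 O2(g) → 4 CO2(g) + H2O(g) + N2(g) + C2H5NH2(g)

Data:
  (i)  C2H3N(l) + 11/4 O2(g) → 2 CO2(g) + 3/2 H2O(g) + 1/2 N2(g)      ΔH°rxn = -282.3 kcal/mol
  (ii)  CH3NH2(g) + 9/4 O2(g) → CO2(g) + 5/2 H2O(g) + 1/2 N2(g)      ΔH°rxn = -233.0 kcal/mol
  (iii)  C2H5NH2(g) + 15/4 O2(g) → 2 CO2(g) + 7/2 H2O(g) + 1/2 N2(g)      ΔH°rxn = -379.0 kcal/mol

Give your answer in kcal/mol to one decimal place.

(i) × 3 (×3 to match 3 C2H3N(l) in the target): (3)·(-282.3) = -846.9 kcal/mol
(ii): not needed (CH3NH2(g) appears nowhere else).
(iii) reversed (reverse to put C2H5NH2(g) on the product side): +379.0 kcal/mol
ΔH°rxn = (-846.9) + (+379.0) = -467.9 kcal/mol

ΔH°rxn = -467.9 kcal/mol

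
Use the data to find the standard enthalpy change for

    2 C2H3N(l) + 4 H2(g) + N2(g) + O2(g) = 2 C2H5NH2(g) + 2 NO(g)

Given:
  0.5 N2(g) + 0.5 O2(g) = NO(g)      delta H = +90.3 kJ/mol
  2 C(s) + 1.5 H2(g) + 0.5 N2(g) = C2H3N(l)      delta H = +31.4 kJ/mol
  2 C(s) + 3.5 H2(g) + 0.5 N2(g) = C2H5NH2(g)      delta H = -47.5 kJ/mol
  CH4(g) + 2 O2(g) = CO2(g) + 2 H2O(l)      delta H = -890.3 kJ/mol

equation 1 × 2 (scale by 2 for the 2 NO(g)): (2)·(+90.3) = +180.6 kJ/mol
equation 2 reversed and × 2 (reverse to put C2H3N(l) on the reactant side; ×2 to match 2 C2H3N(l) in the target): (-2)·(+31.4) = -62.8 kJ/mol
equation 3 × 2 (scale by 2 for the 2 C2H5NH2(g)): (2)·(-47.5) = -95.0 kJ/mol
equation 4: not needed (H2O(l) appears nowhere else).
Since enthalpy is a state function, delta H = (+180.6) + (-62.8) + (-95.0) = 22.8 kJ/mol

delta H = 22.8 kJ/mol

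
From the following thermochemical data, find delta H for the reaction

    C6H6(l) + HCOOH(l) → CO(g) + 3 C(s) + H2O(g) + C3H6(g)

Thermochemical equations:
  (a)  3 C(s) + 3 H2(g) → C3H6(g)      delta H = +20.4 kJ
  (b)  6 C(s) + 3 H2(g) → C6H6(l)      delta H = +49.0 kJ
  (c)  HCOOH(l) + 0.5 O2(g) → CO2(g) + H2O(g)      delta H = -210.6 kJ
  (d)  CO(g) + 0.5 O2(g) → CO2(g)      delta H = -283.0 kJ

delta H = 43.8 kJ

(a) as written (C3H6(g) already on the product side): +20.4 kJ
(b) reversed (C6H6(l) must end up as a reactant): -49.0 kJ
(c) as written (HCOOH(l) already on the reactant side): -210.6 kJ
(d) reversed (CO(g) must end up as a product): +283.0 kJ
Since enthalpy is a state function, delta H = (1)·(+20.4) + (-1)·(+49.0) + (1)·(-210.6) + (-1)·(-283.0) = 43.8 kJ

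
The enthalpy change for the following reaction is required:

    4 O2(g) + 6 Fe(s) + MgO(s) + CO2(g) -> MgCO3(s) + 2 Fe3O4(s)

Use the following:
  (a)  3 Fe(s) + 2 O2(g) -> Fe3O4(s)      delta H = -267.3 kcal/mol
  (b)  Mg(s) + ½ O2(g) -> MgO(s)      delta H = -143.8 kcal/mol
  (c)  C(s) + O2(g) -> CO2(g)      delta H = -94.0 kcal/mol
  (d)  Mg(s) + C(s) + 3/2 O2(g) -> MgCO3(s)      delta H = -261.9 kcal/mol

delta H = -558.7 kcal/mol

(a) × 2: (2)·(-267.3) = -534.6 kcal/mol
(b) reversed: +143.8 kcal/mol
(c) reversed: +94.0 kcal/mol
(d) as written: -261.9 kcal/mol
delta H = (2)·(-267.3) + (-1)·(-143.8) + (-1)·(-94.0) + (1)·(-261.9) = -558.7 kcal/mol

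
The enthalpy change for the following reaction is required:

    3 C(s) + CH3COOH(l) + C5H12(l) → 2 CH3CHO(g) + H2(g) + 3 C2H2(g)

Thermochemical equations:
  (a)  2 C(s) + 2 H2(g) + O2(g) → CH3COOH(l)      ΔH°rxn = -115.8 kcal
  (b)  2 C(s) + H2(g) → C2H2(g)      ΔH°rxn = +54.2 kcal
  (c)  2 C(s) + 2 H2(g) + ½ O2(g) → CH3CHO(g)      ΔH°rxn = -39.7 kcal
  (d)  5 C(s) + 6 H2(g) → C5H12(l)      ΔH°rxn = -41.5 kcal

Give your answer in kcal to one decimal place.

(a) reversed (reverse to put CH3COOH(l) on the reactant side): +115.8 kcal
(b) × 3 (scale by 3 for the 3 C2H2(g)): (3)·(+54.2) = +162.6 kcal
(c) × 2 (×2 to match 2 CH3CHO(g) in the target): (2)·(-39.7) = -79.4 kcal
(d) reversed (reverse to put C5H12(l) on the reactant side): +41.5 kcal
ΔH°rxn = (+115.8) + (+162.6) + (-79.4) + (+41.5) = 240.5 kcal

ΔH°rxn = 240.5 kcal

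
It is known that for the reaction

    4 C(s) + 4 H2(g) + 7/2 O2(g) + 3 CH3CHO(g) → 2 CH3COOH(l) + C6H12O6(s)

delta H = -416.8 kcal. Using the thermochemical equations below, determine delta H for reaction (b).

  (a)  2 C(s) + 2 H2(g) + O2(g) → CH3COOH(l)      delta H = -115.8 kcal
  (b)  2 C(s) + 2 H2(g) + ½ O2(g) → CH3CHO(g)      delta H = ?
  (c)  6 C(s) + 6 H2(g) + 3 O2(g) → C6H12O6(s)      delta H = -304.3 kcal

(a) × 2 (scale by 2 for the 2 CH3COOH(l)): (2)·(-115.8) = -231.6 kcal
(b) reversed and × 3 (reverse to put CH3CHO(g) on the reactant side; scale by 3 for the 3 CH3CHO(g)): contributes −3·x
(c) as written (C6H12O6(s) already on the product side): -304.3 kcal
-416.8 = (-231.6) + (-304.3) − 3·x
x = (-416.8 − (-535.9)) / (-3) = -39.7 kcal

delta H = -39.7 kcal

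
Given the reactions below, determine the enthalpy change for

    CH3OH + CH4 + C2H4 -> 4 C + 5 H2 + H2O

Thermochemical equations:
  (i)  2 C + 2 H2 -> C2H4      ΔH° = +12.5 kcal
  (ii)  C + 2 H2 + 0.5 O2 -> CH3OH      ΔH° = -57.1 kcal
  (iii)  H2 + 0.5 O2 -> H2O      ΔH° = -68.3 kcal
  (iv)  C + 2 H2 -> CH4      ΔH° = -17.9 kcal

ΔH° = -5.8 kcal

(i) reversed: -12.5 kcal
(ii) reversed: +57.1 kcal
(iii) as written: -68.3 kcal
(iv) reversed: +17.9 kcal
ΔH° = (-1)·(+12.5) + (-1)·(-57.1) + (1)·(-68.3) + (-1)·(-17.9) = -5.8 kcal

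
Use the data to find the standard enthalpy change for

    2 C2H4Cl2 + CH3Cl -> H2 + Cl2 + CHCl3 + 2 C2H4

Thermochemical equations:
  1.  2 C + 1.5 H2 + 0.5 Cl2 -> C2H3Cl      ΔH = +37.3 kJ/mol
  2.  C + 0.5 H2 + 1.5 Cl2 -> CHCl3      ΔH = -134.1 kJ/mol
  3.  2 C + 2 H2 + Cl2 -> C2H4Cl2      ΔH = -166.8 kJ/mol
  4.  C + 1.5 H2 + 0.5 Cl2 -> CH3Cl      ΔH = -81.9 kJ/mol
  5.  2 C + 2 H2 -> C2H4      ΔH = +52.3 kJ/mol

ΔH = 386.0 kJ/mol

eq. 1: not needed.
eq. 2 as written: -134.1 kJ/mol
eq. 3 reversed and × 2: (-2)·(-166.8) = +333.6 kJ/mol
eq. 4 reversed: +81.9 kJ/mol
eq. 5 × 2: (2)·(+52.3) = +104.6 kJ/mol
ΔH = (-134.1) + (+333.6) + (+81.9) + (+104.6) = 386.0 kJ/mol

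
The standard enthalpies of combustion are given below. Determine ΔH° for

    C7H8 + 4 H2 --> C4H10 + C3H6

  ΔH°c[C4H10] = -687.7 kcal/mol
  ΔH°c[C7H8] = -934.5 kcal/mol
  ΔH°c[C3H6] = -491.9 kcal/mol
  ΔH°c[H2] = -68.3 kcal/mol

ΔH° = -28.1 kcal/mol

Using ΔH = Σ nΔHc°(reactants) − Σ nΔHc°(products):
= [1·(-934.5) + 4·(-68.3)] − [1·(-687.7) + 1·(-491.9)]
= -28.1 kcal/mol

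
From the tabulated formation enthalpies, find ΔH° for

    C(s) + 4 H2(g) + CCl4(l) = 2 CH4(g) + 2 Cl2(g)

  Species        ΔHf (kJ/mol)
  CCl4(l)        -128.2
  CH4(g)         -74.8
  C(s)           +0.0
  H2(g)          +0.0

Products: 2·(-74.8) + 2·(+0.0) = -149.6
Reactants: 1·(+0.0) + 4·(+0.0) + 1·(-128.2) = -128.2
ΔH° = (-149.6) − (-128.2) = -21.4 kJ/mol

ΔH° = -21.4 kJ/mol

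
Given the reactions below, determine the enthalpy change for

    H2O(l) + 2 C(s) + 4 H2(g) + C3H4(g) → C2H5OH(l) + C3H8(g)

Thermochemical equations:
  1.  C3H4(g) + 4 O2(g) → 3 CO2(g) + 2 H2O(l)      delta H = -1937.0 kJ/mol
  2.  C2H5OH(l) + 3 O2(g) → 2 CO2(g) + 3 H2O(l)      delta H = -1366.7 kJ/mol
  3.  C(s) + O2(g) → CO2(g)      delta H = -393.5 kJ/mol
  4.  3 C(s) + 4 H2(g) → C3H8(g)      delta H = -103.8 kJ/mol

eq. 1 as written: -1937.0 kJ/mol
eq. 2 reversed: +1366.7 kJ/mol
eq. 3 reversed: +393.5 kJ/mol
eq. 4 as written: -103.8 kJ/mol
delta H = (1)·(-1937.0) + (-1)·(-1366.7) + (-1)·(-393.5) + (1)·(-103.8) = -280.6 kJ/mol

delta H = -280.6 kJ/mol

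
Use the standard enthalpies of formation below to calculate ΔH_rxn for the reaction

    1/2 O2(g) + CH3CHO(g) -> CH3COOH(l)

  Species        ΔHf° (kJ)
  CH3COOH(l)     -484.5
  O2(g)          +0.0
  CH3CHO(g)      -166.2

ΔH°rxn = Σ nΔHf°(products) − Σ nΔHf°(reactants).
Products: 1·(-484.5) = -484.5
Reactants: 1/2·(+0.0) + 1·(-166.2) = -166.2
ΔH_rxn = (-484.5) − (-166.2) = -318.3 kJ

ΔH_rxn = -318.3 kJ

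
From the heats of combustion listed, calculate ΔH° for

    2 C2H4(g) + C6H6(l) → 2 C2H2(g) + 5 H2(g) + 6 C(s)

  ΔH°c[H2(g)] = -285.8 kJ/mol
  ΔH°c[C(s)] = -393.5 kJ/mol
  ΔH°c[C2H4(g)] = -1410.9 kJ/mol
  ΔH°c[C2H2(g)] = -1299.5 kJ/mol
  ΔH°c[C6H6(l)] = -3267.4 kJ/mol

Using ΔH = Σ nΔHc°(reactants) − Σ nΔHc°(products):
= [2·(-1410.9) + 1·(-3267.4)] − [2·(-1299.5) + 5·(-285.8) + 6·(-393.5)]
= 299.8 kJ/mol

ΔH° = 299.8 kJ/mol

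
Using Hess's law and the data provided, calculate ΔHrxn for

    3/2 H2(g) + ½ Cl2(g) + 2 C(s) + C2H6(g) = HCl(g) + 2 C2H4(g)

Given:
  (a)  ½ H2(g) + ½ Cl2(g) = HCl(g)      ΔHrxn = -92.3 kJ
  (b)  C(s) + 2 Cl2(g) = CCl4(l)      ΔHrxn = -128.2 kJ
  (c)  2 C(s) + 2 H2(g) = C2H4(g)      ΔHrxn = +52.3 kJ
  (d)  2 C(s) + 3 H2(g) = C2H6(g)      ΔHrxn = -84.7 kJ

(a) as written (HCl(g) already on the product side): -92.3 kJ
(b): not needed (CCl4(l) appears nowhere else).
(c) × 2 (×2 to match 2 C2H4(g) in the target): (2)·(+52.3) = +104.6 kJ
(d) reversed (reverse to put C2H6(g) on the reactant side): +84.7 kJ
By Hess's law, ΔHrxn = (1)·(-92.3) + (2)·(+52.3) + (-1)·(-84.7) = 97.0 kJ

ΔHrxn = 97.0 kJ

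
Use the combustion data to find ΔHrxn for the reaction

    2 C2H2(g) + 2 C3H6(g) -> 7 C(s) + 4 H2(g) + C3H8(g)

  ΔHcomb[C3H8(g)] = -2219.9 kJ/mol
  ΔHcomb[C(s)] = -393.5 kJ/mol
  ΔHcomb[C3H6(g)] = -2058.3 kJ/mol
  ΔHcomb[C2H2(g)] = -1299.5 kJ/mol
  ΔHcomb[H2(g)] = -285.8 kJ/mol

Using ΔH = Σ nΔHc°(reactants) − Σ nΔHc°(products):
= [2·(-1299.5) + 2·(-2058.3)] − [7·(-393.5) + 4·(-285.8) + 1·(-2219.9)]
= -598.0 kJ/mol

ΔHrxn = -598.0 kJ/mol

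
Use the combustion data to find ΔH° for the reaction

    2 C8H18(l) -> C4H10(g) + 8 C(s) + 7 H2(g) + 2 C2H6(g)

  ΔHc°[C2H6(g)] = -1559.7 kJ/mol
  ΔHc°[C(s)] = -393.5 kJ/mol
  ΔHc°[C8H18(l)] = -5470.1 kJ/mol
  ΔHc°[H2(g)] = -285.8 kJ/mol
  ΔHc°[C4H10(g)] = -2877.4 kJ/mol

Using ΔH = Σ nΔHc°(reactants) − Σ nΔHc°(products):
= [2·(-5470.1)] − [1·(-2877.4) + 8·(-393.5) + 7·(-285.8) + 2·(-1559.7)]
= 205.2 kJ/mol

ΔH° = 205.2 kJ/mol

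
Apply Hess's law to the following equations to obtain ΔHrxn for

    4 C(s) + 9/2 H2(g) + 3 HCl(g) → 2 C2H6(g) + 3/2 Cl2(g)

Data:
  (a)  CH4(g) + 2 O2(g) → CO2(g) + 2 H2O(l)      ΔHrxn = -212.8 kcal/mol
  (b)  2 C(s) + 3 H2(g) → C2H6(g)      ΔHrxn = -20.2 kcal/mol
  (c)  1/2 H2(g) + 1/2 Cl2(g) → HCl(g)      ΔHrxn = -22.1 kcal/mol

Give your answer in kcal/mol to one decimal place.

(a): not needed (O2(g) appears nowhere else).
(b) × 2 (scale by 2 for the 2 C2H6(g)): (2)·(-20.2) = -40.4 kcal/mol
(c) reversed and × 3 (reverse to put HCl(g) on the reactant side; scale by 3 for the 3 HCl(g)): (-3)·(-22.1) = +66.3 kcal/mol
Since enthalpy is a state function, ΔHrxn = (-40.4) + (+66.3) = 25.9 kcal/mol

ΔHrxn = 25.9 kcal/mol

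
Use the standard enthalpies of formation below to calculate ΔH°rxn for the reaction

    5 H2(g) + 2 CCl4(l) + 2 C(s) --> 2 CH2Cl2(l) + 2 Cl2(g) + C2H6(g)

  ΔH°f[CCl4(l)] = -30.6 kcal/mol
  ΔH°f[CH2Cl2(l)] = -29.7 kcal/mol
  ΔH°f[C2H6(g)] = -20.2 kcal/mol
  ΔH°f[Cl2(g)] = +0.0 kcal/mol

Products: 2·(-29.7) + 2·(+0.0) + 1·(-20.2) = -79.6
Reactants: 5·(+0.0) + 2·(-30.6) + 2·(+0.0) = -61.2
ΔH°rxn = (-79.6) − (-61.2) = -18.4 kcal/mol

ΔH°rxn = -18.4 kcal/mol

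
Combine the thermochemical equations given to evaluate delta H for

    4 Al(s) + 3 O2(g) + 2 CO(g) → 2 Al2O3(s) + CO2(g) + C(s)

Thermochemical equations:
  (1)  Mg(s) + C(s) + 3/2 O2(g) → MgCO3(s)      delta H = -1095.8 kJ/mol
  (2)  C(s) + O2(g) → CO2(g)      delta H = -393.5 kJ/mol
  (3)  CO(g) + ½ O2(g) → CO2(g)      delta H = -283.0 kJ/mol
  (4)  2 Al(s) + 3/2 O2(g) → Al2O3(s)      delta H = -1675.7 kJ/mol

(1): not needed (Mg(s) appears nowhere else).
(2) reversed: +393.5 kJ/mol
(3) × 2 (scale by 2 for the 2 CO(g)): (2)·(-283.0) = -566.0 kJ/mol
(4) × 2 (scale by 2 for the 2 Al2O3(s)): (2)·(-1675.7) = -3351.4 kJ/mol
delta H = (+393.5) + (-566.0) + (-3351.4) = -3523.9 kJ/mol

delta H = -3523.9 kJ/mol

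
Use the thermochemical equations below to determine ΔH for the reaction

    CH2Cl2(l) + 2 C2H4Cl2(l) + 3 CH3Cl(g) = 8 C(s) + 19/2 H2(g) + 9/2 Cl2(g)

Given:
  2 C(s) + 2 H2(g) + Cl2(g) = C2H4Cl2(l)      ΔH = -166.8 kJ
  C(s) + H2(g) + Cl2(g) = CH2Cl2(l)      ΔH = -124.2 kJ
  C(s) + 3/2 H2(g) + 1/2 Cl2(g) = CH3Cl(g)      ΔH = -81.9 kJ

equation 1 reversed and × 2 (reverse to put C2H4Cl2(l) on the reactant side; ×2 to match 2 C2H4Cl2(l) in the target): (-2)·(-166.8) = +333.6 kJ
equation 2 reversed (CH2Cl2(l) must end up as a reactant): +124.2 kJ
equation 3 reversed and × 3 (CH3Cl(g) must end up as a reactant; scale by 3 for the 3 CH3Cl(g)): (-3)·(-81.9) = +245.7 kJ
Since enthalpy is a state function, ΔH = (-2)·(-166.8) + (-1)·(-124.2) + (-3)·(-81.9) = 703.5 kJ

ΔH = 703.5 kJ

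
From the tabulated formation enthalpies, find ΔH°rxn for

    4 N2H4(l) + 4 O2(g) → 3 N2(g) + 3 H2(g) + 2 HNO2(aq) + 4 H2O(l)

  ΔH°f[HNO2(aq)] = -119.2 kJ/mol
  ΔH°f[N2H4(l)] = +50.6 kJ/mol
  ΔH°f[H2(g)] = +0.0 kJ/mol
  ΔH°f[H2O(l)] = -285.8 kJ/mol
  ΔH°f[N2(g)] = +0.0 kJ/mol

ΔH°rxn = -1584.0 kJ/mol

Products: 3·(+0.0) + 3·(+0.0) + 2·(-119.2) + 4·(-285.8) = -1381.6
Reactants: 4·(+50.6) + 4·(+0.0) = +202.4
ΔH°rxn = (-1381.6) − (+202.4) = -1584.0 kJ/mol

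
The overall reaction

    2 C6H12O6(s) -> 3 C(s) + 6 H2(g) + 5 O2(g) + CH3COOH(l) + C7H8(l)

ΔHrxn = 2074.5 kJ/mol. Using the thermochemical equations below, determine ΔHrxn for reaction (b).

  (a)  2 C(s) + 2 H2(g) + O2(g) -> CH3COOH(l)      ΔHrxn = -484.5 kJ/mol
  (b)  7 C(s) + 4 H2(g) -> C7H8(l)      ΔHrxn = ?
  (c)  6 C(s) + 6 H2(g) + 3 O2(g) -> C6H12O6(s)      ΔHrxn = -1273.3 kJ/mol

(a) as written (CH3COOH(l) already on the product side): -484.5 kJ/mol
(b) as written (C7H8(l) already on the product side): contributes x
(c) reversed and × 2 (C6H12O6(s) must end up as a reactant; scale by 2 for the 2 C6H12O6(s)): (-2)·(-1273.3) = +2546.6 kJ/mol
+2074.5 = (-484.5) + (+2546.6) + x
x = (+2074.5 − (+2062.1)) / (1) = 12.4 kJ/mol

ΔHrxn = 12.4 kJ/mol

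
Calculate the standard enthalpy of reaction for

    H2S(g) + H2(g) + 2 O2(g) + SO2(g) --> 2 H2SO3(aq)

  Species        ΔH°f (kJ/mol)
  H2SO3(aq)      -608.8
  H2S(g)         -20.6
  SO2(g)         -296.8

ΔH°rxn = Σ nΔHf°(products) − Σ nΔHf°(reactants).
Products: 2·(-608.8) = -1217.6
Reactants: 1·(-20.6) + 1·(+0.0) + 2·(+0.0) + 1·(-296.8) = -317.4
ΔH°rxn = (-1217.6) − (-317.4) = -900.2 kJ/mol

ΔH°rxn = -900.2 kJ/mol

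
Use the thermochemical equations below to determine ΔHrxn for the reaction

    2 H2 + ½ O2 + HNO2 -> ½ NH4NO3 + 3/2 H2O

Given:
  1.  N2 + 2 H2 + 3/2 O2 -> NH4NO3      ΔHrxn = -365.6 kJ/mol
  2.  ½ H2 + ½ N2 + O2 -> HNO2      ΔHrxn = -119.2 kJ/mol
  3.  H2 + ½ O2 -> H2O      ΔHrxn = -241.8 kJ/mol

ΔHrxn = -426.3 kJ/mol

eq. 1 × 1/2 (×1/2 to match 1/2 NH4NO3 in the target): (1/2)·(-365.6) = -182.8 kJ/mol
eq. 2 reversed (HNO2 must end up as a reactant): +119.2 kJ/mol
eq. 3 × 3/2 (×3/2 to match 3/2 H2O in the target): (3/2)·(-241.8) = -362.7 kJ/mol
ΔHrxn = (1/2)·(-365.6) + (-1)·(-119.2) + (3/2)·(-241.8) = -426.3 kJ/mol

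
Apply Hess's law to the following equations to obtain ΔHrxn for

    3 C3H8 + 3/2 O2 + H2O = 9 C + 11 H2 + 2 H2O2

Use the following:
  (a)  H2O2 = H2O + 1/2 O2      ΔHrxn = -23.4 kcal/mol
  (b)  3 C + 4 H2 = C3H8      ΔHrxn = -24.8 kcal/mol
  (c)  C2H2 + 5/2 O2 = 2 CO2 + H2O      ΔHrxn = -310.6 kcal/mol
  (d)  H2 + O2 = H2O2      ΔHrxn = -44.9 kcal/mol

ΔHrxn = 52.9 kcal/mol

(a) reversed: +23.4 kcal/mol
(b) reversed and × 3 (C3H8 must end up as a reactant; ×3 to match 3 C3H8 in the target): (-3)·(-24.8) = +74.4 kcal/mol
(c): not needed (C2H2 appears nowhere else).
(d) as written: -44.9 kcal/mol
ΔHrxn = (+23.4) + (+74.4) + (-44.9) = 52.9 kcal/mol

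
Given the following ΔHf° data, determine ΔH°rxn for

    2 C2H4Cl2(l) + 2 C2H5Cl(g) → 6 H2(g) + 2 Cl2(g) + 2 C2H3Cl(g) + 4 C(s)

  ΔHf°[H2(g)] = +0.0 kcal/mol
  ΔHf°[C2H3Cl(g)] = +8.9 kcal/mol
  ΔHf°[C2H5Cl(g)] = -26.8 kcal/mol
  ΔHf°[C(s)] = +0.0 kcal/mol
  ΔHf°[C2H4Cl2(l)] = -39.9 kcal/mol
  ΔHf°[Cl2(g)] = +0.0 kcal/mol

Products: 6·(+0.0) + 2·(+0.0) + 2·(+8.9) + 4·(+0.0) = +17.8
Reactants: 2·(-39.9) + 2·(-26.8) = -133.4
ΔH°rxn = (+17.8) − (-133.4) = 151.2 kcal/mol

ΔH°rxn = 151.2 kcal/mol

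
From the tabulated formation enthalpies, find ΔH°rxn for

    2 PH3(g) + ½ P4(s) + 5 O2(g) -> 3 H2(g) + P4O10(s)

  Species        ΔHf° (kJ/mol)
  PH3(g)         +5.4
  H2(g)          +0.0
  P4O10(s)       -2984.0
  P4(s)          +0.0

ΔH°rxn = -2994.8 kJ/mol

Products: 3·(+0.0) + 1·(-2984.0) = -2984.0
Reactants: 2·(+5.4) + 1/2·(+0.0) + 5·(+0.0) = +10.8
ΔH°rxn = (-2984.0) − (+10.8) = -2994.8 kJ/mol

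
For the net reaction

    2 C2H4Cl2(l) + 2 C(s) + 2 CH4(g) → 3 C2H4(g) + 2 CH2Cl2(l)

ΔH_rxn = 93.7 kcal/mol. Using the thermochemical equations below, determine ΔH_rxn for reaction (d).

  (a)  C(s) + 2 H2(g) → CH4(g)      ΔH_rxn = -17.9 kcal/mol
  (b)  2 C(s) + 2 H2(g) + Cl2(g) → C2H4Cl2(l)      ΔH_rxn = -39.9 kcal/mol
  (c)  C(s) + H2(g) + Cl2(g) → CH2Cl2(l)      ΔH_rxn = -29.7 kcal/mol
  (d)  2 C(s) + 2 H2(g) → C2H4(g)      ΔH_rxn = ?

ΔH_rxn = 12.5 kcal/mol

(a) reversed and × 2 (CH4(g) must end up as a reactant; scale by 2 for the 2 CH4(g)): (-2)·(-17.9) = +35.8 kcal/mol
(b) reversed and × 2 (C2H4Cl2(l) must end up as a reactant; scale by 2 for the 2 C2H4Cl2(l)): (-2)·(-39.9) = +79.8 kcal/mol
(c) × 2 (scale by 2 for the 2 CH2Cl2(l)): (2)·(-29.7) = -59.4 kcal/mol
(d) × 3 (×3 to match 3 C2H4(g) in the target): contributes 3·x
+93.7 = (+35.8) + (+79.8) + (-59.4) + 3·x
x = (+93.7 − (+56.2)) / (3) = 12.5 kcal/mol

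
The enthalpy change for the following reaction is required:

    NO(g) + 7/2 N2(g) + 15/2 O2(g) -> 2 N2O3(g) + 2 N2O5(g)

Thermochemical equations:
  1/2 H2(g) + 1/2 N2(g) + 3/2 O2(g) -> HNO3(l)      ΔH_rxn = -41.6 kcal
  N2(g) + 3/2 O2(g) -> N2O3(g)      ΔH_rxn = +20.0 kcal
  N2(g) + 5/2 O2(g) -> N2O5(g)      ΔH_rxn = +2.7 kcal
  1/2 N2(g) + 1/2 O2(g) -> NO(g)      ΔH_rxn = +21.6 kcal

ΔH_rxn = 23.8 kcal

equation 1: not needed (H2(g) appears nowhere else).
equation 2 × 2 (scale by 2 for the 2 N2O3(g)): (2)·(+20.0) = +40.0 kcal
equation 3 × 2 (×2 to match 2 N2O5(g) in the target): (2)·(+2.7) = +5.4 kcal
equation 4 reversed (NO(g) must end up as a reactant): -21.6 kcal
Combining the equations, ΔH_rxn = (2)·(+20.0) + (2)·(+2.7) + (-1)·(+21.6) = 23.8 kcal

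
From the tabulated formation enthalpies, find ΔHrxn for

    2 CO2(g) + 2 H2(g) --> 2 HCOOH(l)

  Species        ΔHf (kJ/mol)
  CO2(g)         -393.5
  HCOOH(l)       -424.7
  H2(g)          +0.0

Products: 2·(-424.7) = -849.4
Reactants: 2·(-393.5) + 2·(+0.0) = -787.0
ΔHrxn = (-849.4) − (-787.0) = -62.4 kJ/mol

ΔHrxn = -62.4 kJ/mol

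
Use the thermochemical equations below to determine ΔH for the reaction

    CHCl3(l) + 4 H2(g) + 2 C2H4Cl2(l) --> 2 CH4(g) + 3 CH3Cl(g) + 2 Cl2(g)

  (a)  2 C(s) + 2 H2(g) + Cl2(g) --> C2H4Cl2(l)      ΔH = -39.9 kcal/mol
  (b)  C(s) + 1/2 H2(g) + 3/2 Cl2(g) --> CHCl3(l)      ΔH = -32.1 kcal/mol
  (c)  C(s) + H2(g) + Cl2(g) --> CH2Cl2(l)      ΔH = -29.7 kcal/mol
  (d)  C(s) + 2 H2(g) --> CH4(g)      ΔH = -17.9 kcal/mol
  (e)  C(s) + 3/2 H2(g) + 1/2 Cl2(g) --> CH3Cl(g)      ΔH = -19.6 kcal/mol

ΔH = 17.3 kcal/mol

(a) reversed and × 2 (reverse to put C2H4Cl2(l) on the reactant side; scale by 2 for the 2 C2H4Cl2(l)): (-2)·(-39.9) = +79.8 kcal/mol
(b) reversed (CHCl3(l) must end up as a reactant): +32.1 kcal/mol
(c): not needed (CH2Cl2(l) appears nowhere else).
(d) × 2 (scale by 2 for the 2 CH4(g)): (2)·(-17.9) = -35.8 kcal/mol
(e) × 3 (scale by 3 for the 3 CH3Cl(g)): (3)·(-19.6) = -58.8 kcal/mol
ΔH = (-2)·(-39.9) + (-1)·(-32.1) + (2)·(-17.9) + (3)·(-19.6) = 17.3 kcal/mol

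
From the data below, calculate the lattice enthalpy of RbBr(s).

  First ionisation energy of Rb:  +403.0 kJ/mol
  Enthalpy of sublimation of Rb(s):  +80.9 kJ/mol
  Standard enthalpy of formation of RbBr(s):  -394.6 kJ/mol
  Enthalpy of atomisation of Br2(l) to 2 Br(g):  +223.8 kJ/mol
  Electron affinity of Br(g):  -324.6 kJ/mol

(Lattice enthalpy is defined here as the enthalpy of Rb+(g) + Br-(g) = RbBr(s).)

U = -665.8 kJ/mol

ΔHf° = 1·ΔHsub + 1·(ΣIE) + 1/2·D(Br2) + 1·EA + U
-394.6 = 1·(+80.9) + 1·(+403.0) + 1/2·(+223.8) + 1·(-324.6) + U
U = -394.6 − (+271.2) = -665.8 kJ/mol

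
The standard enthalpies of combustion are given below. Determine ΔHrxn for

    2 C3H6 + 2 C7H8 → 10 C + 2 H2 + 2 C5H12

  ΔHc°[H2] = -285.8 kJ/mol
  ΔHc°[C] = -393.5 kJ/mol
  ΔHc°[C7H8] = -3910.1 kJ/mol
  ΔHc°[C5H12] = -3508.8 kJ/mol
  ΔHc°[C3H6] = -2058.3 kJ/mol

ΔHrxn = -412.6 kJ/mol

With combustion enthalpies, reactants minus products:
= [2·(-2058.3) + 2·(-3910.1)] − [10·(-393.5) + 2·(-285.8) + 2·(-3508.8)]
= -412.6 kJ/mol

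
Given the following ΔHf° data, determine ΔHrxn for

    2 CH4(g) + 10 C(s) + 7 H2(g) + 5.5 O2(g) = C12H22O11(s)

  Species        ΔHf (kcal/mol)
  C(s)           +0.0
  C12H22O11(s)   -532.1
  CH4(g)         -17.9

ΔH°rxn = Σ nΔHf°(products) − Σ nΔHf°(reactants).
Products: 1·(-532.1) = -532.1
Reactants: 2·(-17.9) + 10·(+0.0) + 7·(+0.0) + 11/2·(+0.0) = -35.8
ΔHrxn = (-532.1) − (-35.8) = -496.3 kcal/mol

ΔHrxn = -496.3 kcal/mol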